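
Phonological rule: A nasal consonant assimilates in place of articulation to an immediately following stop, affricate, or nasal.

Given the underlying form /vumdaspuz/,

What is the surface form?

/m/ before /d/ (alveolar) → [n]

[vundaspuz]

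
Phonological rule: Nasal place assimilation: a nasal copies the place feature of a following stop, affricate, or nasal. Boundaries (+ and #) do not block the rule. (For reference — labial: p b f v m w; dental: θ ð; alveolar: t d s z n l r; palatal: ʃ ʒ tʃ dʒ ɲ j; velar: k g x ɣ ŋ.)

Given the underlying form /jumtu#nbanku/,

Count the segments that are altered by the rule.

/m/ before /t/ (alveolar) → [n]
/n/ before /b/ (labial) → [m]
/n/ before /k/ (velar) → [ŋ]
3 segments change.

3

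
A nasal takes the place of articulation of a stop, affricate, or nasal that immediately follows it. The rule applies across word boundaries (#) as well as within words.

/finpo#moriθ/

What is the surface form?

/n/ before /p/ (labial) → [m]

[fimpo#moriθ]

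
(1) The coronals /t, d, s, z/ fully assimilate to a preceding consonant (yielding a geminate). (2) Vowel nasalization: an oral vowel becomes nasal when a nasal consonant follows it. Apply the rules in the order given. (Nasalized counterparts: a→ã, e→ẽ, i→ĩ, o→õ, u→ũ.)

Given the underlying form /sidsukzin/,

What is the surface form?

[siddukkĩn]

Rule 1: /s/ after /d/ → [d] (total assimilation)
Rule 1: /z/ after /k/ → [k] (total assimilation)
After rule 1: siddukkin
Rule 2: /i/ before nasal /n/ → [ĩ]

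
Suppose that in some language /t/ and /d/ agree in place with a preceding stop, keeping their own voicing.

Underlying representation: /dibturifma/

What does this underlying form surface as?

/t/ after /b/ (labial) → [p]

[dibpurifma]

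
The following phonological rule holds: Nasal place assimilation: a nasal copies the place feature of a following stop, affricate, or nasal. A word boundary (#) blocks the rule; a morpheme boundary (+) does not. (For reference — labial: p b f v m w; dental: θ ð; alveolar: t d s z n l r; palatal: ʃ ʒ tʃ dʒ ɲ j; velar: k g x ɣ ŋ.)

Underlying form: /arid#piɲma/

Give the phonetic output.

[arid#pimma]

/ɲ/ before /m/ (labial) → [m]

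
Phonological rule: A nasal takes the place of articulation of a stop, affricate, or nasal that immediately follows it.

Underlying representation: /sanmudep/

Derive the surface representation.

[sammudep]

/n/ before /m/ (labial) → [m]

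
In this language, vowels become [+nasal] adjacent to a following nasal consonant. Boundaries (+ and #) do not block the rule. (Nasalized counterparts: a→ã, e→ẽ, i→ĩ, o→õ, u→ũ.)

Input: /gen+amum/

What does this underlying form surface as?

/e/ before nasal /n/ → [ẽ]
/a/ before nasal /m/ → [ã]
/u/ before nasal /m/ → [ũ]

[gẽn+ãmũm]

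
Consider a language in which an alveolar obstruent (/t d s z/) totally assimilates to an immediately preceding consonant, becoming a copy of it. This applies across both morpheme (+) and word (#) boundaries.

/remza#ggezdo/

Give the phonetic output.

[remma#ggezzo]

/z/ after /m/ → [m] (total assimilation)
/d/ after /z/ → [z] (total assimilation)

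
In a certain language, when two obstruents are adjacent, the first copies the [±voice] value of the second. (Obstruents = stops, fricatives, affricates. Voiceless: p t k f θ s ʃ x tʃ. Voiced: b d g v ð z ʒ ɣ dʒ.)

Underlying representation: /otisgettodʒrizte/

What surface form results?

/s/ before /g/ (voiced) → [z]
/z/ before /t/ (voiceless) → [s]

[otizgettodʒriste]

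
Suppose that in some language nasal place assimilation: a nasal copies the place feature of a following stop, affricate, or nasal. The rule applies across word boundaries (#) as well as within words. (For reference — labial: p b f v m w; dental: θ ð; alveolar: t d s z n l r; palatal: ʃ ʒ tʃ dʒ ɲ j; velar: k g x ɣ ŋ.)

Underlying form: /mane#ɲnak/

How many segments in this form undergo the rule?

/ɲ/ before /n/ (alveolar) → [n]
1 segment changes.

1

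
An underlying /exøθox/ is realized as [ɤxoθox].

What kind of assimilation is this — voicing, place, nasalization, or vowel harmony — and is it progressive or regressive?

/e/→[ɤ] /ø/→[o].
Vowels agree with the last vowel, so the harmony is regressive.

vowel harmony, regressive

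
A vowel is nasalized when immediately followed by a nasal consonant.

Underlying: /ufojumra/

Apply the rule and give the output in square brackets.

[ufojũmra]

/u/ before nasal /m/ → [ũ]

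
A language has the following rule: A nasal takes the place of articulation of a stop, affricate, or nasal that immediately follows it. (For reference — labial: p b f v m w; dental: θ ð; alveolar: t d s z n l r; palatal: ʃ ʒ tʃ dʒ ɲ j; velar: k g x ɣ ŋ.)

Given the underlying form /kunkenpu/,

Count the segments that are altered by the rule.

2

/n/ before /k/ (velar) → [ŋ]
/n/ before /p/ (labial) → [m]
2 segments change.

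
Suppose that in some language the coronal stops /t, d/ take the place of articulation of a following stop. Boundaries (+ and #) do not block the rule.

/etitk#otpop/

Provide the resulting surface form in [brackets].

/t/ before /k/ (velar) → [k]
/t/ before /p/ (labial) → [p]

[etikk#oppop]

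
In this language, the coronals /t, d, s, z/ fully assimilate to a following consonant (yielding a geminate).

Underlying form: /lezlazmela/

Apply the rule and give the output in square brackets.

[lellammela]

/z/ before /l/ → [l] (total assimilation)
/z/ before /m/ → [m] (total assimilation)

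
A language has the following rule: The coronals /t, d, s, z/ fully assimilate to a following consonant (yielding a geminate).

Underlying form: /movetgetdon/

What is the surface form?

/t/ before /g/ → [g] (total assimilation)
/t/ before /d/ → [d] (total assimilation)

[moveggeddon]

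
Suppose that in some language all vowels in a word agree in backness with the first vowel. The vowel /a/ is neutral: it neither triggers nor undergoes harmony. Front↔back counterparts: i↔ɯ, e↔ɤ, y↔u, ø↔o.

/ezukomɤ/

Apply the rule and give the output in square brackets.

[ezykøme]

/u/ harmonizes with /e/ ([-back]) → [y]
/o/ harmonizes with /e/ ([-back]) → [ø]
/ɤ/ harmonizes with /e/ ([-back]) → [e]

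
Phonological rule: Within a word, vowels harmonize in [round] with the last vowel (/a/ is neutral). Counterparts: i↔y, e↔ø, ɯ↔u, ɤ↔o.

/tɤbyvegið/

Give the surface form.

/y/ harmonizes with /i/ ([-round]) → [i]

[tɤbivegið]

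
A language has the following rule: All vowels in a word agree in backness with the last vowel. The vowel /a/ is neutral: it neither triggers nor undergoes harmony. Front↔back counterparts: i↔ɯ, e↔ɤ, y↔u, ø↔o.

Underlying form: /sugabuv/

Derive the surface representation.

[sugabuv]

no segment meets the rule's conditions; no change.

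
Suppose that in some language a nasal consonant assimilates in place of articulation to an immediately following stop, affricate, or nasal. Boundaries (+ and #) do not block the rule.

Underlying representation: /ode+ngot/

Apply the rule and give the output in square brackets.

/n/ before /g/ (velar) → [ŋ]

[ode+ŋgot]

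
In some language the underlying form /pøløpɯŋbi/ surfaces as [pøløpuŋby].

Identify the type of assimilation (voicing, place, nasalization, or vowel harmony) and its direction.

vowel harmony, progressive

/ɯ/→[u] /i/→[y].
Vowels agree with the first vowel, so the harmony is progressive.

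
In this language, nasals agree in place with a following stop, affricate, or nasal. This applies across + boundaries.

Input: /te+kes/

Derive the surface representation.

no segment meets the rule's conditions; no change.

[te+kes]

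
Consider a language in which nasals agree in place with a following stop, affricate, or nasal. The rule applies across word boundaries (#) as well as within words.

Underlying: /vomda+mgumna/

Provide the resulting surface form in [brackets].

[vonda+ŋgunna]

/m/ before /d/ (alveolar) → [n]
/m/ before /g/ (velar) → [ŋ]
/m/ before /n/ (alveolar) → [n]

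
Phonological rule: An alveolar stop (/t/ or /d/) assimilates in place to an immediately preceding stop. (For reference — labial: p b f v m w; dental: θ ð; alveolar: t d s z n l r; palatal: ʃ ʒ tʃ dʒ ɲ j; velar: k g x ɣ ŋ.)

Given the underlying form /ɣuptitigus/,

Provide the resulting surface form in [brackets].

/t/ after /p/ (labial) → [p]

[ɣuppitigus]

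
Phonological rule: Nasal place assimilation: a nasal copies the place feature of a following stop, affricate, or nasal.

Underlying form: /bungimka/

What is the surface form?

/n/ before /g/ (velar) → [ŋ]
/m/ before /k/ (velar) → [ŋ]

[buŋgiŋka]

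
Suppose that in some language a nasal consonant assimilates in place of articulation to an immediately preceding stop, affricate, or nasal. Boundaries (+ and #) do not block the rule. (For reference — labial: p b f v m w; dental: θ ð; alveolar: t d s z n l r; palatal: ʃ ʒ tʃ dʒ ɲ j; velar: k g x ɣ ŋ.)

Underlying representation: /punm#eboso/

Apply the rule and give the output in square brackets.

[punn#eboso]

/m/ after /n/ (alveolar) → [n]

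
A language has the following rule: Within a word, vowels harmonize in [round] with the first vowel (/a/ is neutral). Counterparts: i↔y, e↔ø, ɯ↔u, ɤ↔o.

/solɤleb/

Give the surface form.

[sololøb]

/ɤ/ harmonizes with /o/ ([+round]) → [o]
/e/ harmonizes with /o/ ([+round]) → [ø]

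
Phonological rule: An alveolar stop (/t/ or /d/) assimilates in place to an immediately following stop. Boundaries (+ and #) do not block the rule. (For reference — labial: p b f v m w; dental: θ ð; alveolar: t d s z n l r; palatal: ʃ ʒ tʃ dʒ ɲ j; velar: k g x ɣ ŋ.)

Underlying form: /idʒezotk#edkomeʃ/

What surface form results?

/t/ before /k/ (velar) → [k]
/d/ before /k/ (velar) → [g]

[idʒezokk#egkomeʃ]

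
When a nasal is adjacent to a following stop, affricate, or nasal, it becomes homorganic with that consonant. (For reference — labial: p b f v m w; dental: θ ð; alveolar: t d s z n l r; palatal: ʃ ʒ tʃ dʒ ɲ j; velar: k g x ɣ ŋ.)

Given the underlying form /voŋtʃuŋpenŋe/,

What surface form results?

[voɲtʃumpeŋŋe]

/ŋ/ before /tʃ/ (palatal) → [ɲ]
/ŋ/ before /p/ (labial) → [m]
/n/ before /ŋ/ (velar) → [ŋ]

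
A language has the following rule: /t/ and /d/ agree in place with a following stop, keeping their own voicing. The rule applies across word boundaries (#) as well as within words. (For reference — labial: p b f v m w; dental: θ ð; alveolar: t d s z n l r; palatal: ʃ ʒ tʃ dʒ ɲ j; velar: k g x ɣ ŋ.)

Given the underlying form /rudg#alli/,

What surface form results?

[rugg#alli]

/d/ before /g/ (velar) → [g]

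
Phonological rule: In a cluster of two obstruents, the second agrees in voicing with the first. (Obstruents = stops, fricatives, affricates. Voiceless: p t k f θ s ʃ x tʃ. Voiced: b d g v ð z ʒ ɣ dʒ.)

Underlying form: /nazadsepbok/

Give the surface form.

[nazadzeppok]

/s/ after /d/ (voiced) → [z]
/b/ after /p/ (voiceless) → [p]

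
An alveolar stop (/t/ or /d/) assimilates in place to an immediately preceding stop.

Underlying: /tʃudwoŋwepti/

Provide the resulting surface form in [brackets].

/t/ after /p/ (labial) → [p]

[tʃudwoŋweppi]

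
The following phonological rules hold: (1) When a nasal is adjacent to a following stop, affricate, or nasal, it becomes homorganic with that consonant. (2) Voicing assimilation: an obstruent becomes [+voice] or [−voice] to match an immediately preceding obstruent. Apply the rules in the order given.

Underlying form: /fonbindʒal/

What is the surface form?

Rule 1: /n/ before /b/ (labial) → [m]
Rule 1: /n/ before /dʒ/ (palatal) → [ɲ]
After rule 1: fombiɲdʒal
Rule 2: no segment meets the rule's conditions; no change.

[fombiɲdʒal]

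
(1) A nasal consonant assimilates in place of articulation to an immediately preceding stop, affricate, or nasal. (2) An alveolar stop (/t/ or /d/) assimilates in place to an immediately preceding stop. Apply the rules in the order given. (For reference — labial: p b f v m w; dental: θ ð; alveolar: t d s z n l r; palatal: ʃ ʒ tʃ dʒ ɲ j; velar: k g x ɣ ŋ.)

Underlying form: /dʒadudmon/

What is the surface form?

[dʒadudnon]

Rule 1: /m/ after /d/ (alveolar) → [n]
After rule 1: dʒadudnon
Rule 2: no segment meets the rule's conditions; no change.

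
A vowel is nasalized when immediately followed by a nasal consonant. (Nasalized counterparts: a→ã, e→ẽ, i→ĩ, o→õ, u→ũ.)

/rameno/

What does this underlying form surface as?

[rãmẽno]

/a/ before nasal /m/ → [ã]
/e/ before nasal /n/ → [ẽ]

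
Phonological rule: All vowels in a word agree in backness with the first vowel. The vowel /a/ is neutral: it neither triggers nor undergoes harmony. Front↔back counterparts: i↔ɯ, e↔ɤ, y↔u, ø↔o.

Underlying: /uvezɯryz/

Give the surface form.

[uvɤzɯruz]

/e/ harmonizes with /u/ ([+back]) → [ɤ]
/y/ harmonizes with /u/ ([+back]) → [u]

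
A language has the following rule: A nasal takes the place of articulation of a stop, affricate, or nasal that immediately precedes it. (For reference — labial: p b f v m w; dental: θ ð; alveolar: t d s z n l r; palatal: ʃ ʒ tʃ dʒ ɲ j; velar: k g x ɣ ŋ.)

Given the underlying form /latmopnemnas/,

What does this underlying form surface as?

[latnopmemmas]

/m/ after /t/ (alveolar) → [n]
/n/ after /p/ (labial) → [m]
/n/ after /m/ (labial) → [m]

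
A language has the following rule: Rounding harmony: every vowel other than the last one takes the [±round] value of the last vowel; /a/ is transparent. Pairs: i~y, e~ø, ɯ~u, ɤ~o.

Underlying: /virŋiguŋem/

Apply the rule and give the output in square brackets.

/u/ harmonizes with /e/ ([-round]) → [ɯ]

[virŋigɯŋem]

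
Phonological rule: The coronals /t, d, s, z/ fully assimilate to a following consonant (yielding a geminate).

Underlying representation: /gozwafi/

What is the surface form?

[gowwafi]

/z/ before /w/ → [w] (total assimilation)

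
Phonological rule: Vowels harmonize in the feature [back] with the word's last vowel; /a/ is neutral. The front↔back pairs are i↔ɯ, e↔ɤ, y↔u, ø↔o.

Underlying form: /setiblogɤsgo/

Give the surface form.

/e/ harmonizes with /o/ ([+back]) → [ɤ]
/i/ harmonizes with /o/ ([+back]) → [ɯ]

[sɤtɯblogɤsgo]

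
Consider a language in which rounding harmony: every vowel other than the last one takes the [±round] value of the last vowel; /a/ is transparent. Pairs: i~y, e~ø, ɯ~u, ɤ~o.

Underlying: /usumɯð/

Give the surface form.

/u/ harmonizes with /ɯ/ ([-round]) → [ɯ]
/u/ harmonizes with /ɯ/ ([-round]) → [ɯ]

[ɯsɯmɯð]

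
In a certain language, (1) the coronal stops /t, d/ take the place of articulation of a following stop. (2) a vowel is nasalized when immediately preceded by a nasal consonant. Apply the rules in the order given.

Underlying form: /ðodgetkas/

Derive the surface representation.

Rule 1: /d/ before /g/ (velar) → [g]
Rule 1: /t/ before /k/ (velar) → [k]
After rule 1: ðoggekkas
Rule 2: no segment meets the rule's conditions; no change.

[ðoggekkas]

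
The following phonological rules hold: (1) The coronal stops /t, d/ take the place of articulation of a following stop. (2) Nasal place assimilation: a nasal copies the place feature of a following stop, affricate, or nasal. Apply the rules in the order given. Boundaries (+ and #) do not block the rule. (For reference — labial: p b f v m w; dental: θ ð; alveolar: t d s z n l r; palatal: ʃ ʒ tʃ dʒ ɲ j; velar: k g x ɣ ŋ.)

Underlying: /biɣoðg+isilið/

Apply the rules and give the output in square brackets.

[biɣoðg+isilið]

Rule 1: no segment meets the rule's conditions; no change.
After rule 1: biɣoðg+isilið
Rule 2: no segment meets the rule's conditions; no change.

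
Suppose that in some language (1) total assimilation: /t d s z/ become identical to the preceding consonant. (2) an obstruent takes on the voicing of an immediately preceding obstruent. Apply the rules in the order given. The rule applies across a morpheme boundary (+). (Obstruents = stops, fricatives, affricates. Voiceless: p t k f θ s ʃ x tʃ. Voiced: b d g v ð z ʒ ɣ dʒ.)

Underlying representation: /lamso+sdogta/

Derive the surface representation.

Rule 1: /s/ after /m/ → [m] (total assimilation)
Rule 1: /d/ after /s/ → [s] (total assimilation)
Rule 1: /t/ after /g/ → [g] (total assimilation)
After rule 1: lammo+ssogga
Rule 2: no segment meets the rule's conditions; no change.

[lammo+ssogga]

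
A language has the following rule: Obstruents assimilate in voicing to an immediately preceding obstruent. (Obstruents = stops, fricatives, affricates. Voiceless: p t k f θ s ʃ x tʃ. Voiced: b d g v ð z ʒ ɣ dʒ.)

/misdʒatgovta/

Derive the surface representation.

[mistʃatkovda]

/dʒ/ after /s/ (voiceless) → [tʃ]
/g/ after /t/ (voiceless) → [k]
/t/ after /v/ (voiced) → [d]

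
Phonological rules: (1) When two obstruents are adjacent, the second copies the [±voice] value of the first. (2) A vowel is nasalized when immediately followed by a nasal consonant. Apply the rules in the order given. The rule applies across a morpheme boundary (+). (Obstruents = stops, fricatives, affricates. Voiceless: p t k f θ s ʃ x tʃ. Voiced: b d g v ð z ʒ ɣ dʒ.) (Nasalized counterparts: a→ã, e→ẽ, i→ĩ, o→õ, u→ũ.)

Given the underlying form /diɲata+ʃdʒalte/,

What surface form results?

Rule 1: /dʒ/ after /ʃ/ (voiceless) → [tʃ]
After rule 1: diɲata+ʃtʃalte
Rule 2: /i/ before nasal /ɲ/ → [ĩ]

[dĩɲata+ʃtʃalte]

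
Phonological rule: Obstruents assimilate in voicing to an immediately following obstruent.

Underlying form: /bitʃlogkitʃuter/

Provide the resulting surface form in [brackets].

[bitʃlokkitʃuter]

/g/ before /k/ (voiceless) → [k]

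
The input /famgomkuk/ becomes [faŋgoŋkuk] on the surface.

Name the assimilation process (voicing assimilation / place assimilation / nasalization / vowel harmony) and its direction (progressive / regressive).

place assimilation, regressive

/m/→[ŋ] /m/→[ŋ].
Each target copies a feature from the following segment, so the direction is regressive.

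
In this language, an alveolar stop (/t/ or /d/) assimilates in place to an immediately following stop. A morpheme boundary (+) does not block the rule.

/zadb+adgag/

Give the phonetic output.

[zabb+aggag]

/d/ before /b/ (labial) → [b]
/d/ before /g/ (velar) → [g]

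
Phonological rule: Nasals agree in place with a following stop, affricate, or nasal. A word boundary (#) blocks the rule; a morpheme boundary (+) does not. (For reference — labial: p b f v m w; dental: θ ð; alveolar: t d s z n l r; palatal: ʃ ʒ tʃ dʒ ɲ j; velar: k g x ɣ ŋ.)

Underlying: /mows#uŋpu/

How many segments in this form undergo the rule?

/ŋ/ before /p/ (labial) → [m]
1 segment changes.

1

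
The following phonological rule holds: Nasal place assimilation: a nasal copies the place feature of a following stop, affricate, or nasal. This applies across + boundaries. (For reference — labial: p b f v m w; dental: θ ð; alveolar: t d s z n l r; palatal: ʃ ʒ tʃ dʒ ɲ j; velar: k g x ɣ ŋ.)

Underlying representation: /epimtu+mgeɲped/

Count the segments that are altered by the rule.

3

/m/ before /t/ (alveolar) → [n]
/m/ before /g/ (velar) → [ŋ]
/ɲ/ before /p/ (labial) → [m]
3 segments change.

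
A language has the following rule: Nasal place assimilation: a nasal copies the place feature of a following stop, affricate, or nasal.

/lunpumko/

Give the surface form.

[lumpuŋko]

/n/ before /p/ (labial) → [m]
/m/ before /k/ (velar) → [ŋ]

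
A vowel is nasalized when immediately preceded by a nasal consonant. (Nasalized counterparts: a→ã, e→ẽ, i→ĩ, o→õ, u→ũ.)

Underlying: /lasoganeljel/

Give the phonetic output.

/e/ after nasal /n/ → [ẽ]

[lasoganẽljel]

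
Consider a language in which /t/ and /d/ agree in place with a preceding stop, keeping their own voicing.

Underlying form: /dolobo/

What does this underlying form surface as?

[dolobo]

no segment meets the rule's conditions; no change.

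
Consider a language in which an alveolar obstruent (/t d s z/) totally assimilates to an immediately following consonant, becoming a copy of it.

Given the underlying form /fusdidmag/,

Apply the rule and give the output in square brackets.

[fuddimmag]

/s/ before /d/ → [d] (total assimilation)
/d/ before /m/ → [m] (total assimilation)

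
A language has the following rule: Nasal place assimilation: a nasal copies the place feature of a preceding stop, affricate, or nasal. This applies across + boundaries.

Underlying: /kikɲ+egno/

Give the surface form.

/ɲ/ after /k/ (velar) → [ŋ]
/n/ after /g/ (velar) → [ŋ]

[kikŋ+egŋo]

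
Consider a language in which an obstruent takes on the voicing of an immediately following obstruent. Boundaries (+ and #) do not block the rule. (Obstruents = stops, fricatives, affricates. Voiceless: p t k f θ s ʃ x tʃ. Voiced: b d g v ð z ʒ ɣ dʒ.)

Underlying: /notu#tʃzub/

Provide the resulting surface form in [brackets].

[notu#dʒzub]

/tʃ/ before /z/ (voiced) → [dʒ]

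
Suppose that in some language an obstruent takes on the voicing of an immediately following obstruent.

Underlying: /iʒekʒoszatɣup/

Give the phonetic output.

/k/ before /ʒ/ (voiced) → [g]
/s/ before /z/ (voiced) → [z]
/t/ before /ɣ/ (voiced) → [d]

[iʒegʒozzadɣup]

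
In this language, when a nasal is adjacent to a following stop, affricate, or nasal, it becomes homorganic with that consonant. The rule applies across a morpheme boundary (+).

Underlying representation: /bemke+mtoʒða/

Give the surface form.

[beŋke+ntoʒða]

/m/ before /k/ (velar) → [ŋ]
/m/ before /t/ (alveolar) → [n]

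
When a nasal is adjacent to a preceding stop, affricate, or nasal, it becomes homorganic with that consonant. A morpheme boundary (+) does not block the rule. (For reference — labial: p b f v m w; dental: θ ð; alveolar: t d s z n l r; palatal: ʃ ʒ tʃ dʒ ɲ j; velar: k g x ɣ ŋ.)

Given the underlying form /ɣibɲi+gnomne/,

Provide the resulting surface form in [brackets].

/ɲ/ after /b/ (labial) → [m]
/n/ after /g/ (velar) → [ŋ]
/n/ after /m/ (labial) → [m]

[ɣibmi+gŋomme]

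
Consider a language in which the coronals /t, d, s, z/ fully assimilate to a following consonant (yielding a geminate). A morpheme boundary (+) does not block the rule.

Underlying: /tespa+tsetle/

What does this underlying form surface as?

[teppa+sselle]

/s/ before /p/ → [p] (total assimilation)
/t/ before /s/ → [s] (total assimilation)
/t/ before /l/ → [l] (total assimilation)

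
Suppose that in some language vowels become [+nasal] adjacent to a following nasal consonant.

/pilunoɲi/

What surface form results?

[pilũnõɲi]

/u/ before nasal /n/ → [ũ]
/o/ before nasal /ɲ/ → [õ]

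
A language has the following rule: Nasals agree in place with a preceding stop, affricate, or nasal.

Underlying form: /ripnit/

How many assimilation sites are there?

/n/ after /p/ (labial) → [m]
1 segment changes.

1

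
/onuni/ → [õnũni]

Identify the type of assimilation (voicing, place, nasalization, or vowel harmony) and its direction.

/o/→[õ] /u/→[ũ].
Each target copies a feature from the following segment, so the direction is regressive.

nasalization, regressive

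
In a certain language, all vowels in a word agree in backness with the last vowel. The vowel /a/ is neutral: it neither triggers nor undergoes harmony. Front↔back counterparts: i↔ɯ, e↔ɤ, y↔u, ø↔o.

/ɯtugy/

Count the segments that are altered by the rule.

2

/ɯ/ harmonizes with /y/ ([-back]) → [i]
/u/ harmonizes with /y/ ([-back]) → [y]
2 segments change.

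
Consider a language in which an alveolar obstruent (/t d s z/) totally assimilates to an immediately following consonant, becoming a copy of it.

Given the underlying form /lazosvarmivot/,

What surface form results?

/s/ before /v/ → [v] (total assimilation)

[lazovvarmivot]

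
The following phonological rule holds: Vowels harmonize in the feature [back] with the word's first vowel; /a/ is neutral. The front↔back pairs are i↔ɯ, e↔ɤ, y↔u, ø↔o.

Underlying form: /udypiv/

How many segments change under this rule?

/y/ harmonizes with /u/ ([+back]) → [u]
/i/ harmonizes with /u/ ([+back]) → [ɯ]
2 segments change.

2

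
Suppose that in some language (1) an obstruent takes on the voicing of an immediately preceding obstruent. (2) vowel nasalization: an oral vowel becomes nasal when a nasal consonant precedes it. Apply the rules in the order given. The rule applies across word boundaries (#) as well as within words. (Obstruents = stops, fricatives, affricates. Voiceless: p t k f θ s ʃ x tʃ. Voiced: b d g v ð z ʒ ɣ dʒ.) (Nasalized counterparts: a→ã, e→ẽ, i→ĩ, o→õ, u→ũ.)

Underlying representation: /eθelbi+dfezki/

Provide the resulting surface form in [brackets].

[eθelbi+dvezgi]

Rule 1: /f/ after /d/ (voiced) → [v]
Rule 1: /k/ after /z/ (voiced) → [g]
After rule 1: eθelbi+dvezgi
Rule 2: no segment meets the rule's conditions; no change.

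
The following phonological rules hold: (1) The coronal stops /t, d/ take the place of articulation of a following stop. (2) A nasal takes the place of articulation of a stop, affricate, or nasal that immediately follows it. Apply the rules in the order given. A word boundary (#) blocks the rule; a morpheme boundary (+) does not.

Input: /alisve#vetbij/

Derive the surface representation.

[alisve#vepbij]

Rule 1: /t/ before /b/ (labial) → [p]
After rule 1: alisve#vepbij
Rule 2: no segment meets the rule's conditions; no change.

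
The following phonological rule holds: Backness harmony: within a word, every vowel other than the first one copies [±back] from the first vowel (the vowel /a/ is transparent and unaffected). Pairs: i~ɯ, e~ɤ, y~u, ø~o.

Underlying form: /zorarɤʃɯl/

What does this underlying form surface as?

[zorarɤʃɯl]

no segment meets the rule's conditions; no change.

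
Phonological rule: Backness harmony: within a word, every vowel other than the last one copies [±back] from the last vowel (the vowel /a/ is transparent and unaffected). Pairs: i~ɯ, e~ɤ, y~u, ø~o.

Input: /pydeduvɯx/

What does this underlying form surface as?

[pudɤduvɯx]

/y/ harmonizes with /ɯ/ ([+back]) → [u]
/e/ harmonizes with /ɯ/ ([+back]) → [ɤ]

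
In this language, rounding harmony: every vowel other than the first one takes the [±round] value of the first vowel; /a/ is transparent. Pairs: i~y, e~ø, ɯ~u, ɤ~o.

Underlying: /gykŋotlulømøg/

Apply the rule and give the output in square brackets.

[gykŋotlulømøg]

no segment meets the rule's conditions; no change.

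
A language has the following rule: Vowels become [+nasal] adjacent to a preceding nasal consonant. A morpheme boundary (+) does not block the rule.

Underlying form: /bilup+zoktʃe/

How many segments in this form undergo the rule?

0

No segment meets the rule's conditions.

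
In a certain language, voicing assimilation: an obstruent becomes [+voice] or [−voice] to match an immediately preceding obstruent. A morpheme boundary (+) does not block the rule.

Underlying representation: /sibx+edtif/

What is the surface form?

[sibɣ+eddif]

/x/ after /b/ (voiced) → [ɣ]
/t/ after /d/ (voiced) → [d]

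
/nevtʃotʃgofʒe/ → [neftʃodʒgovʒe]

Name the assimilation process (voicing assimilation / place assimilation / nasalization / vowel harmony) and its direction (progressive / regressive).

/v/→[f] /tʃ/→[dʒ] /f/→[v].
Each target copies a feature from the following segment, so the direction is regressive.

voicing assimilation, regressive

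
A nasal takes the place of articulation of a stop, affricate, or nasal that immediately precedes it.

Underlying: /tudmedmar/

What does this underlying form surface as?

[tudnednar]

/m/ after /d/ (alveolar) → [n]
/m/ after /d/ (alveolar) → [n]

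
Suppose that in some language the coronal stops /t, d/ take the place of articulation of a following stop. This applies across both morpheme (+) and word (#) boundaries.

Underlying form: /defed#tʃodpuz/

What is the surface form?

[defed#tʃobpuz]

/d/ before /p/ (labial) → [b]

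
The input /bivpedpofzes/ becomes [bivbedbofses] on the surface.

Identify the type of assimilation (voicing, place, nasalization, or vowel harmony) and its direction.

voicing assimilation, progressive

/p/→[b] /p/→[b] /z/→[s].
Each target copies a feature from the preceding segment, so the direction is progressive.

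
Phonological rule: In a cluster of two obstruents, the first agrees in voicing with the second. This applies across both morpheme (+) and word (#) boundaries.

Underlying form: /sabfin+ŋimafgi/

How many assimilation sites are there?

/b/ before /f/ (voiceless) → [p]
/f/ before /g/ (voiced) → [v]
2 segments change.

2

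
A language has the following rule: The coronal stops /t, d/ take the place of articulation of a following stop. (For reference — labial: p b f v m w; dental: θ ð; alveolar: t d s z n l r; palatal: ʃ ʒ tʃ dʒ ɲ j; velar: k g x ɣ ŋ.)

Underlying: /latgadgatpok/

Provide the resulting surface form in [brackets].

/t/ before /g/ (velar) → [k]
/d/ before /g/ (velar) → [g]
/t/ before /p/ (labial) → [p]

[lakgaggappok]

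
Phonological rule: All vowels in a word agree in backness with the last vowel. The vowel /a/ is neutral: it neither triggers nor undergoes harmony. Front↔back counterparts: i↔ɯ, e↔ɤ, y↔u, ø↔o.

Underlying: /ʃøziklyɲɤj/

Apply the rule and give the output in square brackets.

/ø/ harmonizes with /ɤ/ ([+back]) → [o]
/i/ harmonizes with /ɤ/ ([+back]) → [ɯ]
/y/ harmonizes with /ɤ/ ([+back]) → [u]

[ʃozɯkluɲɤj]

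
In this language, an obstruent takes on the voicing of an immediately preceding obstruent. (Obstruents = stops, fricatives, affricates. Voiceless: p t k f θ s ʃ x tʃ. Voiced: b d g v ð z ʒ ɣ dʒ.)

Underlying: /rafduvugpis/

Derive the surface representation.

/d/ after /f/ (voiceless) → [t]
/p/ after /g/ (voiced) → [b]

[raftuvugbis]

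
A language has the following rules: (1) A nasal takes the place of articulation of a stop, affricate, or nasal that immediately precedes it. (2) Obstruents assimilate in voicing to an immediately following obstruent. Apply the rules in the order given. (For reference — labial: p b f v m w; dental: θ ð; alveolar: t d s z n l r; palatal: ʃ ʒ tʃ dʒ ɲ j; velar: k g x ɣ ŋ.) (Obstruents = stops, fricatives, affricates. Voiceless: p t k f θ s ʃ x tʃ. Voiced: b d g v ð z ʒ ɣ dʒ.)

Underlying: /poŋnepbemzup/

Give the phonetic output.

Rule 1: /n/ after /ŋ/ (velar) → [ŋ]
After rule 1: poŋŋepbemzup
Rule 2: /p/ before /b/ (voiced) → [b]

[poŋŋebbemzup]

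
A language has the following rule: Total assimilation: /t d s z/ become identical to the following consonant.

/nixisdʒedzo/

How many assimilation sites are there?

/s/ before /dʒ/ → [dʒ] (total assimilation)
/d/ before /z/ → [z] (total assimilation)
2 segments change.

2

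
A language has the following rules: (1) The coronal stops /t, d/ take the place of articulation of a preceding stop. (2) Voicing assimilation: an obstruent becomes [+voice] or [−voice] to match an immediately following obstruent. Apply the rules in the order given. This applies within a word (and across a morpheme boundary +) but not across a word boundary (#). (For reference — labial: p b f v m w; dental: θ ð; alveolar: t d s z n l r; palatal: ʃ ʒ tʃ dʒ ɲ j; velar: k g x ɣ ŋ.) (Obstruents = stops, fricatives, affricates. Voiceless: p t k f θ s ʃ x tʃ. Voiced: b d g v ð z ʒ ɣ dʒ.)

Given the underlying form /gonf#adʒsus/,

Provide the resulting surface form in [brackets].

[gonf#atʃsus]

Rule 1: no segment meets the rule's conditions; no change.
After rule 1: gonf#adʒsus
Rule 2: /dʒ/ before /s/ (voiceless) → [tʃ]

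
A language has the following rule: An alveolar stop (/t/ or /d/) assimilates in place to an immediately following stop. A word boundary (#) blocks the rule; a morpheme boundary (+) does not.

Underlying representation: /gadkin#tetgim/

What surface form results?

[gagkin#tekgim]

/d/ before /k/ (velar) → [g]
/t/ before /g/ (velar) → [k]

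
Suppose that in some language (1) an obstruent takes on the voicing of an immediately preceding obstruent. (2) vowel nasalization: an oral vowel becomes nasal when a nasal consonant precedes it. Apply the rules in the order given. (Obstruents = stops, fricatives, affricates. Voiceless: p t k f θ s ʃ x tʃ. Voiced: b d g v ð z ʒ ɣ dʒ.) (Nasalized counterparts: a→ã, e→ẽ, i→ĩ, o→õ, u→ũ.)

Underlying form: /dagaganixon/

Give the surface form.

Rule 1: no segment meets the rule's conditions; no change.
After rule 1: dagaganixon
Rule 2: /i/ after nasal /n/ → [ĩ]

[dagaganĩxon]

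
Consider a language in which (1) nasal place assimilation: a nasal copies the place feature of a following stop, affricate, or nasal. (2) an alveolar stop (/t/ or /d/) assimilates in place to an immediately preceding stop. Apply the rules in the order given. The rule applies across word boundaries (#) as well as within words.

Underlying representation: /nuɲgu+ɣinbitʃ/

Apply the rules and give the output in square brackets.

Rule 1: /ɲ/ before /g/ (velar) → [ŋ]
Rule 1: /n/ before /b/ (labial) → [m]
After rule 1: nuŋgu+ɣimbitʃ
Rule 2: no segment meets the rule's conditions; no change.

[nuŋgu+ɣimbitʃ]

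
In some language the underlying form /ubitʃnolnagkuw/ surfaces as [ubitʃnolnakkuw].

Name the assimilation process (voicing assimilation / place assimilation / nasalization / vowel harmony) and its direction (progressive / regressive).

/g/→[k].
Each target copies a feature from the following segment, so the direction is regressive.

voicing assimilation, regressive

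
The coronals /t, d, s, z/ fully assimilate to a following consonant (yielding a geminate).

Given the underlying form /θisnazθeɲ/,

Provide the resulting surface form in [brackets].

[θinnaθθeɲ]

/s/ before /n/ → [n] (total assimilation)
/z/ before /θ/ → [θ] (total assimilation)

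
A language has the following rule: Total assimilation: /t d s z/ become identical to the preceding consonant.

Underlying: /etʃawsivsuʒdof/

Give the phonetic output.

[etʃawwivvuʒʒof]

/s/ after /w/ → [w] (total assimilation)
/s/ after /v/ → [v] (total assimilation)
/d/ after /ʒ/ → [ʒ] (total assimilation)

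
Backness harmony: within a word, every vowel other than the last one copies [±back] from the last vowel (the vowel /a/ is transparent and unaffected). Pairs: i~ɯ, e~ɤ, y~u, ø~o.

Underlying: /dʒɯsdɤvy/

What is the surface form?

/ɯ/ harmonizes with /y/ ([-back]) → [i]
/ɤ/ harmonizes with /y/ ([-back]) → [e]

[dʒisdevy]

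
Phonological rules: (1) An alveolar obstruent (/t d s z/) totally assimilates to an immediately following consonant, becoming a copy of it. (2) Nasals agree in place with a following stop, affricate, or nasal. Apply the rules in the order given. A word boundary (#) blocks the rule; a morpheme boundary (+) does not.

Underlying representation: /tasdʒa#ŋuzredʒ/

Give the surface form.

Rule 1: /s/ before /dʒ/ → [dʒ] (total assimilation)
Rule 1: /z/ before /r/ → [r] (total assimilation)
After rule 1: tadʒdʒa#ŋurredʒ
Rule 2: no segment meets the rule's conditions; no change.

[tadʒdʒa#ŋurredʒ]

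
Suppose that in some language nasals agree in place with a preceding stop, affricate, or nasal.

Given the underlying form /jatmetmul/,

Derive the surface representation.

/m/ after /t/ (alveolar) → [n]
/m/ after /t/ (alveolar) → [n]

[jatnetnul]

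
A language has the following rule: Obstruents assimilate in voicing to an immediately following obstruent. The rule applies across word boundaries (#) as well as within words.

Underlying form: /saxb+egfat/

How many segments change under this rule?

2

/x/ before /b/ (voiced) → [ɣ]
/g/ before /f/ (voiceless) → [k]
2 segments change.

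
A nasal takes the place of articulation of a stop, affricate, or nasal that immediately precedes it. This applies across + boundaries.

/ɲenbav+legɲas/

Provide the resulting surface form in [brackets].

[ɲenbav+legŋas]

/ɲ/ after /g/ (velar) → [ŋ]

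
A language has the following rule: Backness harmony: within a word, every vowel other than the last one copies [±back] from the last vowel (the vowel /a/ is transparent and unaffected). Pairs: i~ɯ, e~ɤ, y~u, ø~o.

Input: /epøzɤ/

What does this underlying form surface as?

[ɤpozɤ]

/e/ harmonizes with /ɤ/ ([+back]) → [ɤ]
/ø/ harmonizes with /ɤ/ ([+back]) → [o]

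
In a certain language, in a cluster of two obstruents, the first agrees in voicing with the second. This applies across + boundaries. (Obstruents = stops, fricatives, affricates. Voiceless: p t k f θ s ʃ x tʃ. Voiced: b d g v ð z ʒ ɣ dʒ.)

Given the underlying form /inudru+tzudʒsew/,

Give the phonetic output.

/t/ before /z/ (voiced) → [d]
/dʒ/ before /s/ (voiceless) → [tʃ]

[inudru+dzutʃsew]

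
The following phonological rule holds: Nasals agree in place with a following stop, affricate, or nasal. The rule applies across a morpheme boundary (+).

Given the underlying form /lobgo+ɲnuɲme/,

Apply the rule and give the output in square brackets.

/ɲ/ before /n/ (alveolar) → [n]
/ɲ/ before /m/ (labial) → [m]

[lobgo+nnumme]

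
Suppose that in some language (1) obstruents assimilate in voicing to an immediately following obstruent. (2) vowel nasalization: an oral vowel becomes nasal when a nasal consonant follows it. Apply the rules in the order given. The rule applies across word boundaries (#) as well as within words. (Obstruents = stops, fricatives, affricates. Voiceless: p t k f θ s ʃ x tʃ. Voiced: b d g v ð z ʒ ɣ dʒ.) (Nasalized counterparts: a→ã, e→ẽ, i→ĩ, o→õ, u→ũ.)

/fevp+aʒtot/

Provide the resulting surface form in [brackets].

[fefp+aʃtot]

Rule 1: /v/ before /p/ (voiceless) → [f]
Rule 1: /ʒ/ before /t/ (voiceless) → [ʃ]
After rule 1: fefp+aʃtot
Rule 2: no segment meets the rule's conditions; no change.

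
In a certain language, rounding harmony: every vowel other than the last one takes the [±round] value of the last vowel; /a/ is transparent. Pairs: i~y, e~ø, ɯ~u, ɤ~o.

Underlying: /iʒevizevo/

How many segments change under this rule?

4

/i/ harmonizes with /o/ ([+round]) → [y]
/e/ harmonizes with /o/ ([+round]) → [ø]
/i/ harmonizes with /o/ ([+round]) → [y]
/e/ harmonizes with /o/ ([+round]) → [ø]
4 segments change.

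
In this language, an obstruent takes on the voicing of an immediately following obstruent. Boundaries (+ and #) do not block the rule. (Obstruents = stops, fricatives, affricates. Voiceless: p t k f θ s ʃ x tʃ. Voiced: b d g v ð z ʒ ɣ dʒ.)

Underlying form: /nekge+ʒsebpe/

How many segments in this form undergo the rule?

/k/ before /g/ (voiced) → [g]
/ʒ/ before /s/ (voiceless) → [ʃ]
/b/ before /p/ (voiceless) → [p]
3 segments change.

3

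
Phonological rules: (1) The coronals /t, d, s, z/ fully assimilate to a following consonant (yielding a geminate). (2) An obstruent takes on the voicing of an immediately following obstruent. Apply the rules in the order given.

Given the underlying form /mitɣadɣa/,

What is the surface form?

[miɣɣaɣɣa]

Rule 1: /t/ before /ɣ/ → [ɣ] (total assimilation)
Rule 1: /d/ before /ɣ/ → [ɣ] (total assimilation)
After rule 1: miɣɣaɣɣa
Rule 2: no segment meets the rule's conditions; no change.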